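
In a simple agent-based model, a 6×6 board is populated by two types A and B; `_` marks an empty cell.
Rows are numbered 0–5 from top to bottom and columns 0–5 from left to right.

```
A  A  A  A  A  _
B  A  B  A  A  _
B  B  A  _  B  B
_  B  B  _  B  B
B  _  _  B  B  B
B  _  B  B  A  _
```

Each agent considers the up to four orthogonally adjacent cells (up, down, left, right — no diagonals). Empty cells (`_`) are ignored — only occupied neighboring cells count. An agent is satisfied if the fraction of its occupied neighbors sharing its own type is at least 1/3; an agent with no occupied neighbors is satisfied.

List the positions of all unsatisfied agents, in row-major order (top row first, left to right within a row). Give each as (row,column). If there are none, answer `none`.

(1,1), (1,2), (2,2), (5,4)

Row 0: (0,0)A 1/2 ✓ · (0,1)A 3/3 ✓ · (0,2)A 2/3 ✓ · (0,3)A 3/3 ✓ · (0,4)A 2/2 ✓
Row 1: (1,0)B 1/3 ✓ · (1,1)A 1/4 ✗ · (1,2)B 0/4 ✗ · (1,3)A 2/3 ✓ · (1,4)A 2/3 ✓
Row 2: (2,0)B 2/2 ✓ · (2,1)B 2/4 ✓ · (2,2)A 0/3 ✗ · (2,4)B 2/3 ✓ · (2,5)B 2/2 ✓
Row 3: (3,1)B 2/2 ✓ · (3,2)B 1/2 ✓ · (3,4)B 3/3 ✓ · (3,5)B 3/3 ✓
Row 4: (4,0)B 1/1 ✓ · (4,3)B 2/2 ✓ · (4,4)B 3/4 ✓ · (4,5)B 2/2 ✓
Row 5: (5,0)B 1/1 ✓ · (5,2)B 1/1 ✓ · (5,3)B 2/3 ✓ · (5,4)A 0/2 ✗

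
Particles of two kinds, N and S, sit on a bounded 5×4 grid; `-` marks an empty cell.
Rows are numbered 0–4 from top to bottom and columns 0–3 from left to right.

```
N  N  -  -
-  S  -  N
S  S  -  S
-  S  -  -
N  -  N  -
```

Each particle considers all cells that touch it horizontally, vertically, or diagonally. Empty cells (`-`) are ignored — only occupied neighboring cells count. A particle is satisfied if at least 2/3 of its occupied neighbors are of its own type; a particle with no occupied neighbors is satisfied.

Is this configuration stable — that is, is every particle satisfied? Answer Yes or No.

Row 0: (0,0)N 1/2 unhappy · (0,1)N 1/2 unhappy
Row 1: (1,1)S 2/4 unhappy · (1,3)N 0/1 unhappy
Row 2: (2,0)S 3/3 ok · (2,1)S 3/3 ok · (2,3)S 0/1 unhappy
Row 3: (3,1)S 2/4 unhappy
Row 4: (4,0)N 0/1 unhappy · (4,2)N 0/1 unhappy
For instance (0,0) has only 1/2 same-type neighbors, below 2/3.

No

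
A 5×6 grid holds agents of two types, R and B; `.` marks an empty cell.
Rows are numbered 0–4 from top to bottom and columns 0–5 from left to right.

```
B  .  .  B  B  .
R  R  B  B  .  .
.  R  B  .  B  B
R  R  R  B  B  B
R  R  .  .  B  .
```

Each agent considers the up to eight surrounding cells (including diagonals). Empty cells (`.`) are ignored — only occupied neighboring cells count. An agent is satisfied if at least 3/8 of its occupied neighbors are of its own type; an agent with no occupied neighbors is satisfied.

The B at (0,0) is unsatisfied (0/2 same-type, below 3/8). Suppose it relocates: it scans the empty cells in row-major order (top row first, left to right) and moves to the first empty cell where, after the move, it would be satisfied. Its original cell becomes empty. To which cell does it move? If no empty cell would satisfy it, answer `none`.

(0,2)

Vacating (0,0). Empty cells in order:
  (0,1): 1/3 same-type → still unsatisfied.
  (0,2): 3/4 same-type → satisfied — stop here.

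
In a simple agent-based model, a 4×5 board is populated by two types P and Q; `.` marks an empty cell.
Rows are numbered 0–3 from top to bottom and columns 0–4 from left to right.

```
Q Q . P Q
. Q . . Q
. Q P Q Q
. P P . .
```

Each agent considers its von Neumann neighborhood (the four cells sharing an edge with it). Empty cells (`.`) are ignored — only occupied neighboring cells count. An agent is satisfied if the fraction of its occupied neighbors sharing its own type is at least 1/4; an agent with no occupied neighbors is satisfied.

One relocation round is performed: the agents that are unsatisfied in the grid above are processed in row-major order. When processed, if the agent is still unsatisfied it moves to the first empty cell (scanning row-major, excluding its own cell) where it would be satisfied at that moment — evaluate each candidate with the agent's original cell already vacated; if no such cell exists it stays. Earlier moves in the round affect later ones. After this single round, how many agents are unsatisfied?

0

Initially unsatisfied (in order): (0,3).
  (0,3) → (1,2).
Resulting grid:
Q Q . . Q
. Q P . Q
. Q P Q Q
. P P . .
All satisfied now.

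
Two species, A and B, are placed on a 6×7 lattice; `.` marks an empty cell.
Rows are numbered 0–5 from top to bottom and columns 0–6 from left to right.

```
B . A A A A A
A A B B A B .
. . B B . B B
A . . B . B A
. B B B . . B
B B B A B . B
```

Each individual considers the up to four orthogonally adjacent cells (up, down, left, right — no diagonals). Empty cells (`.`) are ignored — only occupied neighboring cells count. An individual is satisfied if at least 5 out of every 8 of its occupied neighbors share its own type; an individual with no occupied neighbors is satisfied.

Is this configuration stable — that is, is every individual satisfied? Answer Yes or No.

(0,0)B 0/1 unhappy
(0,2)A 1/2 unhappy
(0,3)A 2/3 ok
(0,4)A 3/3 ok
(0,5)A 2/3 ok
(0,6)A 1/1 ok
(1,0)A 1/2 unhappy
(1,1)A 1/2 unhappy
(1,2)B 2/4 unhappy
(1,3)B 2/4 unhappy
(1,4)A 1/3 unhappy
(1,5)B 1/3 unhappy
(2,2)B 2/2 ok
(2,3)B 3/3 ok
(2,5)B 3/3 ok
(2,6)B 1/2 unhappy
(3,0)A 0/0 ok
(3,3)B 2/2 ok
(3,5)B 1/2 unhappy
(3,6)A 0/3 unhappy
(4,1)B 2/2 ok
(4,2)B 3/3 ok
(4,3)B 2/3 ok
(4,6)B 1/2 unhappy
(5,0)B 1/1 ok
(5,1)B 3/3 ok
(5,2)B 2/3 ok
(5,3)A 0/3 unhappy
(5,4)B 0/1 unhappy
(5,6)B 1/1 ok
For instance (0,0) has only 0/1 same-type neighbors, below 5/8.

No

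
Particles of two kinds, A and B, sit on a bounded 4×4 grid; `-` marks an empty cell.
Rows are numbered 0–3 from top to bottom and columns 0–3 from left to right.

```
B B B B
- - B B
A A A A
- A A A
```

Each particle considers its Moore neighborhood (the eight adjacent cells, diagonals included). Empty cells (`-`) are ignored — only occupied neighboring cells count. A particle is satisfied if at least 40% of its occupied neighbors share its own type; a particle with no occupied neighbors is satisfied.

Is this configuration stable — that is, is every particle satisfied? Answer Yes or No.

Row 0: (0,0)B 1/1 satisfied · (0,1)B 3/3 satisfied · (0,2)B 4/4 satisfied · (0,3)B 3/3 satisfied
Row 1: (1,2)B 4/7 satisfied · (1,3)B 3/5 satisfied
Row 2: (2,0)A 2/2 satisfied · (2,1)A 4/5 satisfied · (2,2)A 5/7 satisfied · (2,3)A 3/5 satisfied
Row 3: (3,1)A 4/4 satisfied · (3,2)A 5/5 satisfied · (3,3)A 3/3 satisfied
All meet the threshold, so the configuration is stable.

Yes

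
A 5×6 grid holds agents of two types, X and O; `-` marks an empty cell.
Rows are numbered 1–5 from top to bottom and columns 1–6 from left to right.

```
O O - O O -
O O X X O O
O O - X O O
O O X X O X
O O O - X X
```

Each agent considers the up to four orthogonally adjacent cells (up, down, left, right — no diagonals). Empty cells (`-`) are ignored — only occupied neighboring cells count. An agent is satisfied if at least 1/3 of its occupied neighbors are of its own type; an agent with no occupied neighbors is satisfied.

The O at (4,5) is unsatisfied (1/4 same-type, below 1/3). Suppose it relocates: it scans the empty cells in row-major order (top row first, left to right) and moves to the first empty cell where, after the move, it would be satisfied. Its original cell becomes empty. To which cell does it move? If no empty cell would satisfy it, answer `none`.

(1,3)

Vacating (4,5). Empty cells in order:
  (1,3): 2/3 same-type → satisfied — stop here.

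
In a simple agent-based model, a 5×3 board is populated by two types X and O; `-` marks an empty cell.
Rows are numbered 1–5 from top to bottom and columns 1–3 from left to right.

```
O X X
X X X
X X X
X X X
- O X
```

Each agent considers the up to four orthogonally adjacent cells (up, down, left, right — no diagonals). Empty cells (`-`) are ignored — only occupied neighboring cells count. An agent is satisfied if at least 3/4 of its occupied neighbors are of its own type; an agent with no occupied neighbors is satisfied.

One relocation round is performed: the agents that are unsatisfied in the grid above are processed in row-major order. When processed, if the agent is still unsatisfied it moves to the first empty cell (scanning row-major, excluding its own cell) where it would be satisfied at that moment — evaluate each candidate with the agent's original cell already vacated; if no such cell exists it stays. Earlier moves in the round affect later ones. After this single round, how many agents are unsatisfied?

Initially unsatisfied (in order): (1,1), (1,2), (2,1), (5,2), (5,3).
  (1,1): no empty cell satisfies it; stays.
  (1,2): no empty cell satisfies it; stays.
  (2,1): no empty cell satisfies it; stays.
  (5,2): no empty cell satisfies it; stays.
  (5,3): no empty cell satisfies it; stays.
Resulting grid:
O X X
X X X
X X X
X X X
- O X
Unsatisfied now: (1,1), (1,2), (2,1), (5,2), (5,3).

5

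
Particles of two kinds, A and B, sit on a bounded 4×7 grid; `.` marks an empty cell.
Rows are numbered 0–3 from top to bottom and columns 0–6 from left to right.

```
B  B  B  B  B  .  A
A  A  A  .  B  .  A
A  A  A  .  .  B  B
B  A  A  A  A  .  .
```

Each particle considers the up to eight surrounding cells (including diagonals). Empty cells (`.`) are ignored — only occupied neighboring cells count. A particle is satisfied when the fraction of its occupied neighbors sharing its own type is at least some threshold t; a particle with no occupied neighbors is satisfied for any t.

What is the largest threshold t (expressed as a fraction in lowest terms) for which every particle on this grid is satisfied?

(0,0)B 1/3
(0,1)B 2/5
(0,2)B 2/4
(0,3)B 3/4
(0,4)B 2/2
(0,6)A 1/1
(1,0)A 3/5
(1,1)A 5/8
(1,2)A 3/6
(1,4)B 3/3
(1,6)A 1/3
(2,0)A 4/5
(2,1)A 7/8
(2,2)A 6/6
(2,5)B 2/4
(2,6)B 1/2
(3,0)B 0/3
(3,1)A 4/5
(3,2)A 4/4
(3,3)A 3/3
(3,4)A 1/2
The smallest same-type fraction is 0/3 at (3,0), which reduces to 0/1. Any threshold above that leaves this particle unsatisfied.

0/1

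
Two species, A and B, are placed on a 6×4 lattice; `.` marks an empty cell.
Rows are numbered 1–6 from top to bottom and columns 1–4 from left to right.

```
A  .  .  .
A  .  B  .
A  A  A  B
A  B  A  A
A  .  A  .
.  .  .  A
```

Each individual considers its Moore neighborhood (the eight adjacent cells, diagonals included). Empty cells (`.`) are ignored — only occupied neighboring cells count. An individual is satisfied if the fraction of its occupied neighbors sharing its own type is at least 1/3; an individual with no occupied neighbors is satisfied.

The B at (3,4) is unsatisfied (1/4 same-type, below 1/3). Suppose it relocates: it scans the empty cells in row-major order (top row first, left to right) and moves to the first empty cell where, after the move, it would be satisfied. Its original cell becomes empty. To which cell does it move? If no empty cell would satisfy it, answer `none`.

(1,2)

Vacating (3,4). Empty cells in order:
  (1,2): 1/3 same-type → satisfied — stop here.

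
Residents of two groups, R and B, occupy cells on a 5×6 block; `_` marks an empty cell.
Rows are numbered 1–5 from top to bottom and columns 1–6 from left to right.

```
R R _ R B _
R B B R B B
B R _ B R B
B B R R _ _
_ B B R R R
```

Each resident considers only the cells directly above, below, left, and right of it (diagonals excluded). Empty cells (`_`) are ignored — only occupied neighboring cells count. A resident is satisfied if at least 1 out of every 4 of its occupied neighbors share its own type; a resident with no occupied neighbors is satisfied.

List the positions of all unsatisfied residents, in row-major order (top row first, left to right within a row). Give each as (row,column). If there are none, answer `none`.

Row 1: (1,1)R 2/2 ok · (1,2)R 1/2 ok · (1,4)R 1/2 ok · (1,5)B 1/2 ok
Row 2: (2,1)R 1/3 ok · (2,2)B 1/4 ok · (2,3)B 1/2 ok · (2,4)R 1/4 ok · (2,5)B 2/4 ok · (2,6)B 2/2 ok
Row 3: (3,1)B 1/3 ok · (3,2)R 0/3 unhappy · (3,4)B 0/3 unhappy · (3,5)R 0/3 unhappy · (3,6)B 1/2 ok
Row 4: (4,1)B 2/2 ok · (4,2)B 2/4 ok · (4,3)R 1/3 ok · (4,4)R 2/3 ok
Row 5: (5,2)B 2/2 ok · (5,3)B 1/3 ok · (5,4)R 2/3 ok · (5,5)R 2/2 ok · (5,6)R 1/1 ok

(3,2), (3,4), (3,5)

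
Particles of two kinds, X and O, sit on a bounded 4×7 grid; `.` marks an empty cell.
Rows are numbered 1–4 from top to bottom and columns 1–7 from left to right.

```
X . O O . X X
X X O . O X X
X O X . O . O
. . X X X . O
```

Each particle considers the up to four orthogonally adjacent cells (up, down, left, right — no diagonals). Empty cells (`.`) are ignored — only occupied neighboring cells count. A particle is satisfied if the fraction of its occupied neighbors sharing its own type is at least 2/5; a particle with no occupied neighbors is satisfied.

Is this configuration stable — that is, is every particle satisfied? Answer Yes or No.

No

Row 1: (1,1)X 1/1 ✓ · (1,3)O 2/2 ✓ · (1,4)O 1/1 ✓ · (1,6)X 2/2 ✓ · (1,7)X 2/2 ✓
Row 2: (2,1)X 3/3 ✓ · (2,2)X 1/3 ✗ · (2,3)O 1/3 ✗ · (2,5)O 1/2 ✓ · (2,6)X 2/3 ✓ · (2,7)X 2/3 ✓
Row 3: (3,1)X 1/2 ✓ · (3,2)O 0/3 ✗ · (3,3)X 1/3 ✗ · (3,5)O 1/2 ✓ · (3,7)O 1/2 ✓
Row 4: (4,3)X 2/2 ✓ · (4,4)X 2/2 ✓ · (4,5)X 1/2 ✓ · (4,7)O 1/1 ✓
For instance (2,2) has only 1/3 same-type neighbors, below 2/5.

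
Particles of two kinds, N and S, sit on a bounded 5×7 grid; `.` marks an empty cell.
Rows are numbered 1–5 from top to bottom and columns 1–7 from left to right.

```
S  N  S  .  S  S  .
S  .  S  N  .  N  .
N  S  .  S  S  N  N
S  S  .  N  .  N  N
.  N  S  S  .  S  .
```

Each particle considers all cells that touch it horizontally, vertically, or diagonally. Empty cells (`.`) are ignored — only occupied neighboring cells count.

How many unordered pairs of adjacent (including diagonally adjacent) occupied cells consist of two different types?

Scan each occupied cell's neighbors to the right and below (and the two forward diagonals) so each pair is counted once.
Row 1: S(1,1)–N(1,2)≠ S(1,1)–S(2,1)= N(1,2)–S(1,3)≠ N(1,2)–S(2,3)≠ N(1,2)–S(2,1)≠ S(1,3)–S(2,3)= S(1,3)–N(2,4)≠ S(1,5)–S(1,6)= S(1,5)–N(2,6)≠ S(1,5)–N(2,4)≠ S(1,6)–N(2,6)≠  → 8/11 unlike.
Row 2: S(2,1)–N(3,1)≠ S(2,1)–S(3,2)= S(2,3)–N(2,4)≠ S(2,3)–S(3,4)= S(2,3)–S(3,2)= N(2,4)–S(3,4)≠ N(2,4)–S(3,5)≠ N(2,6)–N(3,6)= N(2,6)–N(3,7)= N(2,6)–S(3,5)≠  → 5/10 unlike.
Row 3: N(3,1)–S(3,2)≠ N(3,1)–S(4,1)≠ N(3,1)–S(4,2)≠ S(3,2)–S(4,2)= S(3,2)–S(4,1)= S(3,4)–S(3,5)= S(3,4)–N(4,4)≠ S(3,5)–N(3,6)≠ S(3,5)–N(4,6)≠ S(3,5)–N(4,4)≠ N(3,6)–N(3,7)= N(3,6)–N(4,6)= N(3,6)–N(4,7)= N(3,7)–N(4,7)= N(3,7)–N(4,6)=  → 7/15 unlike.
Row 4: S(4,1)–S(4,2)= S(4,1)–N(5,2)≠ S(4,2)–N(5,2)≠ S(4,2)–S(5,3)= N(4,4)–S(5,4)≠ N(4,4)–S(5,3)≠ N(4,6)–N(4,7)= N(4,6)–S(5,6)≠ N(4,7)–S(5,6)≠  → 6/9 unlike.
Row 5: N(5,2)–S(5,3)≠ S(5,3)–S(5,4)=  → 1/2 unlike.
Total adjacent occupied pairs: 47; unlike-type pairs: 27.

27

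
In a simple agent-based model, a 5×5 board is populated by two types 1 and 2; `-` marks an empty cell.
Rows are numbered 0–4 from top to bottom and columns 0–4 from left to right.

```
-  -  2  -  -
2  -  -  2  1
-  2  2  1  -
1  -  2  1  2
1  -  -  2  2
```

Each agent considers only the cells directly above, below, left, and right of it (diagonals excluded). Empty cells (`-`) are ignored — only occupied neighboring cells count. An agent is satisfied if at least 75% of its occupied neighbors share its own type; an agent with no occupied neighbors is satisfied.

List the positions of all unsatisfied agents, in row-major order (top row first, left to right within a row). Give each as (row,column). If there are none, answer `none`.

Row 0: (0,2)2 0/0 ✓
Row 1: (1,0)2 0/0 ✓ · (1,3)2 0/2 ✗ · (1,4)1 0/1 ✗
Row 2: (2,1)2 1/1 ✓ · (2,2)2 2/3 ✗ · (2,3)1 1/3 ✗
Row 3: (3,0)1 1/1 ✓ · (3,2)2 1/2 ✗ · (3,3)1 1/4 ✗ · (3,4)2 1/2 ✗
Row 4: (4,0)1 1/1 ✓ · (4,3)2 1/2 ✗ · (4,4)2 2/2 ✓

(1,3), (1,4), (2,2), (2,3), (3,2), (3,3), (3,4), (4,3)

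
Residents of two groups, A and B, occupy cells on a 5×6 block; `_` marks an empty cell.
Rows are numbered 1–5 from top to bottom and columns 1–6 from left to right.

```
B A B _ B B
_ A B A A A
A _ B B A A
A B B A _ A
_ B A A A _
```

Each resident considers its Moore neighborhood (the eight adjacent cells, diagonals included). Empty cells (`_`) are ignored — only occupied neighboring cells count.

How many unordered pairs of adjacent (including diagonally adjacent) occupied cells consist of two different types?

28

Scan each occupied cell's neighbors to the right and below (and the two forward diagonals) so each pair is counted once.
From row 1: 11 unlike of 14 pairs (running 11/14).
From row 2: 6 unlike of 16 pairs (running 17/30).
From row 3: 4 unlike of 13 pairs (running 21/43).
From row 4: 6 unlike of 13 pairs (running 27/56).
From row 5: 1 unlike of 3 pairs (running 28/59).
Total adjacent occupied pairs: 59; unlike-type pairs: 28.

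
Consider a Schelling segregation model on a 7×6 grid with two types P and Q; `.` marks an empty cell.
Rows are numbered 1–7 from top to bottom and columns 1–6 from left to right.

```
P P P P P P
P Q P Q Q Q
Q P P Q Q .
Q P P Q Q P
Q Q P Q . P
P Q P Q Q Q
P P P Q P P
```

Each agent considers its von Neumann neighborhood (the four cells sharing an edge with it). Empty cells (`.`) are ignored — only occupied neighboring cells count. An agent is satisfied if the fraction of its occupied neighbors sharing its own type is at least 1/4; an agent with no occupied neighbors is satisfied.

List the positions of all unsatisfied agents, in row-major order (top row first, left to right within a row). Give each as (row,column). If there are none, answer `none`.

(1,1)P 2/2 ✓
(1,2)P 2/3 ✓
(1,3)P 3/3 ✓
(1,4)P 2/3 ✓
(1,5)P 2/3 ✓
(1,6)P 1/2 ✓
(2,1)P 1/3 ✓
(2,2)Q 0/4 ✗
(2,3)P 2/4 ✓
(2,4)Q 2/4 ✓
(2,5)Q 3/4 ✓
(2,6)Q 1/2 ✓
(3,1)Q 1/3 ✓
(3,2)P 2/4 ✓
(3,3)P 3/4 ✓
(3,4)Q 3/4 ✓
(3,5)Q 3/3 ✓
(4,1)Q 2/3 ✓
(4,2)P 2/4 ✓
(4,3)P 3/4 ✓
(4,4)Q 3/4 ✓
(4,5)Q 2/3 ✓
(4,6)P 1/2 ✓
(5,1)Q 2/3 ✓
(5,2)Q 2/4 ✓
(5,3)P 2/4 ✓
(5,4)Q 2/3 ✓
(5,6)P 1/2 ✓
(6,1)P 1/3 ✓
(6,2)Q 1/4 ✓
(6,3)P 2/4 ✓
(6,4)Q 3/4 ✓
(6,5)Q 2/3 ✓
(6,6)Q 1/3 ✓
(7,1)P 2/2 ✓
(7,2)P 2/3 ✓
(7,3)P 2/3 ✓
(7,4)Q 1/3 ✓
(7,5)P 1/3 ✓
(7,6)P 1/2 ✓

(2,2)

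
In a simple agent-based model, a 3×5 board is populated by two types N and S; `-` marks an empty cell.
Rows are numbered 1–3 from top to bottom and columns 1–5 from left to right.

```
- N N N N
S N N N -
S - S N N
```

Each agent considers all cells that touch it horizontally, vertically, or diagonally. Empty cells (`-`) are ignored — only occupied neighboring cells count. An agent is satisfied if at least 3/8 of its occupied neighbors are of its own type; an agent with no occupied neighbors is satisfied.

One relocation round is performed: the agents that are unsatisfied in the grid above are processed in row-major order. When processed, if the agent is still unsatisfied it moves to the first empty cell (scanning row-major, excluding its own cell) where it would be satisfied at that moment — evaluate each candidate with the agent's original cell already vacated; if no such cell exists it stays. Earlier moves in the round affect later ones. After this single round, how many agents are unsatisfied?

Initially unsatisfied (in order): (2,1), (3,3).
  (2,1) → (3,2).
  (3,3) → (2,1).
Resulting grid:
- N N N N
S N N N -
S S - N N
All satisfied now.

0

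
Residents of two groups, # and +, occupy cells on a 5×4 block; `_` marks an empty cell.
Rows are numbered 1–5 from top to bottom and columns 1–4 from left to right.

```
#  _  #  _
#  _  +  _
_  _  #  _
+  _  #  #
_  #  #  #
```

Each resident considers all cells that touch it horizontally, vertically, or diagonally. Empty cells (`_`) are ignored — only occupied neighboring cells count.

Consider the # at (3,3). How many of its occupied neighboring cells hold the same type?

Occupied neighbors of (3,3): (2,3)=+, (4,3)=#, (4,4)=#.
Same type (#): 2 of 3.

2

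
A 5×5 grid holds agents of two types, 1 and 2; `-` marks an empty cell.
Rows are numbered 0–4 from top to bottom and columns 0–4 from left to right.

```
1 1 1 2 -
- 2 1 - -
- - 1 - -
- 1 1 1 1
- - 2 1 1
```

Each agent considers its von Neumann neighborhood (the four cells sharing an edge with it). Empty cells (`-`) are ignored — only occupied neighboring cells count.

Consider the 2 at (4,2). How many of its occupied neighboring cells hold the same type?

Occupied neighbors of (4,2): (3,2)=1, (4,3)=1.
Same type (2): 0 of 2.

0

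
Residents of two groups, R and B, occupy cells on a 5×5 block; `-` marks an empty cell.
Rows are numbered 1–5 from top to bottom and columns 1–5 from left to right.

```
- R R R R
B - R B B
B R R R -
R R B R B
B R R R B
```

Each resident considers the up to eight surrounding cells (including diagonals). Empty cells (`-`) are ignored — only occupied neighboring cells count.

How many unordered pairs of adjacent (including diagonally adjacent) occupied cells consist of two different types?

30

Scan each occupied cell's neighbors to the right and below (and the two forward diagonals) so each pair is counted once.
Row 1: R(1,2)–R(1,3)= R(1,2)–R(2,3)= R(1,2)–B(2,1)≠ R(1,3)–R(1,4)= R(1,3)–R(2,3)= R(1,3)–B(2,4)≠ R(1,4)–R(1,5)= R(1,4)–B(2,4)≠ R(1,4)–B(2,5)≠ R(1,4)–R(2,3)= R(1,5)–B(2,5)≠ R(1,5)–B(2,4)≠  → 6/12 unlike.
Row 2: B(2,1)–B(3,1)= B(2,1)–R(3,2)≠ R(2,3)–B(2,4)≠ R(2,3)–R(3,3)= R(2,3)–R(3,4)= R(2,3)–R(3,2)= B(2,4)–B(2,5)= B(2,4)–R(3,4)≠ B(2,4)–R(3,3)≠ B(2,5)–R(3,4)≠  → 5/10 unlike.
Row 3: B(3,1)–R(3,2)≠ B(3,1)–R(4,1)≠ B(3,1)–R(4,2)≠ R(3,2)–R(3,3)= R(3,2)–R(4,2)= R(3,2)–B(4,3)≠ R(3,2)–R(4,1)= R(3,3)–R(3,4)= R(3,3)–B(4,3)≠ R(3,3)–R(4,4)= R(3,3)–R(4,2)= R(3,4)–R(4,4)= R(3,4)–B(4,5)≠ R(3,4)–B(4,3)≠  → 7/14 unlike.
Row 4: R(4,1)–R(4,2)= R(4,1)–B(5,1)≠ R(4,1)–R(5,2)= R(4,2)–B(4,3)≠ R(4,2)–R(5,2)= R(4,2)–R(5,3)= R(4,2)–B(5,1)≠ B(4,3)–R(4,4)≠ B(4,3)–R(5,3)≠ B(4,3)–R(5,4)≠ B(4,3)–R(5,2)≠ R(4,4)–B(4,5)≠ R(4,4)–R(5,4)= R(4,4)–B(5,5)≠ R(4,4)–R(5,3)= B(4,5)–B(5,5)= B(4,5)–R(5,4)≠  → 10/17 unlike.
Row 5: B(5,1)–R(5,2)≠ R(5,2)–R(5,3)= R(5,3)–R(5,4)= R(5,4)–B(5,5)≠  → 2/4 unlike.
Total adjacent occupied pairs: 57; unlike-type pairs: 30.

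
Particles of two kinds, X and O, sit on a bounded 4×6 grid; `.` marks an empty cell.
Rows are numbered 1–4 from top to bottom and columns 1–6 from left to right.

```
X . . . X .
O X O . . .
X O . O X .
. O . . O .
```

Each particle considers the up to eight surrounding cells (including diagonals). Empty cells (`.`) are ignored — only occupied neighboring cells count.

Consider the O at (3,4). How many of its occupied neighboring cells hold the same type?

2

Occupied neighbors of (3,4): (2,3)=O, (3,5)=X, (4,5)=O.
Same type (O): 2 of 3.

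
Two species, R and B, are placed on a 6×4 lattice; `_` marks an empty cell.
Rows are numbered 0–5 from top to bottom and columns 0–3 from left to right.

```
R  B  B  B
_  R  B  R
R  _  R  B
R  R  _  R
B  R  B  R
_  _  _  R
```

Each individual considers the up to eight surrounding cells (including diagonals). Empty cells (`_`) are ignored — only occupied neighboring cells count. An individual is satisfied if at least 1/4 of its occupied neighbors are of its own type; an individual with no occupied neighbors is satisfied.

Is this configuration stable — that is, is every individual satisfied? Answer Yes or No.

(0,0)R 1/2 satisfied
(0,1)B 2/4 satisfied
(0,2)B 3/5 satisfied
(0,3)B 2/3 satisfied
(1,1)R 3/6 satisfied
(1,2)B 4/7 satisfied
(1,3)R 1/5 not
(2,0)R 3/3 satisfied
(2,2)R 4/6 satisfied
(2,3)B 1/4 satisfied
(3,0)R 3/4 satisfied
(3,1)R 4/6 satisfied
(3,3)R 2/4 satisfied
(4,0)B 0/3 not
(4,1)R 2/4 satisfied
(4,2)B 0/5 not
(4,3)R 2/3 satisfied
(5,3)R 1/2 satisfied
For instance (1,3) has only 1/5 same-type neighbors, below 1/4.

No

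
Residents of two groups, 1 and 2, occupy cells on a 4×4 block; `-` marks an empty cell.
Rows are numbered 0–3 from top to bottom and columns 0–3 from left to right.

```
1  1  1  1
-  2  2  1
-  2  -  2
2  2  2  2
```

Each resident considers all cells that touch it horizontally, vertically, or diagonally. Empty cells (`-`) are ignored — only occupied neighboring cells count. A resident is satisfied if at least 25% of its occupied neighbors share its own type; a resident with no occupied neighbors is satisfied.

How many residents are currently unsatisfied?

0

Row 0: (0,0)1 1/2 ✓ · (0,1)1 2/4 ✓ · (0,2)1 3/5 ✓ · (0,3)1 2/3 ✓
Row 1: (1,1)2 2/5 ✓ · (1,2)2 3/7 ✓ · (1,3)1 2/4 ✓
Row 2: (2,1)2 5/5 ✓ · (2,3)2 3/4 ✓
Row 3: (3,0)2 2/2 ✓ · (3,1)2 3/3 ✓ · (3,2)2 4/4 ✓ · (3,3)2 2/2 ✓
Every one meets the threshold.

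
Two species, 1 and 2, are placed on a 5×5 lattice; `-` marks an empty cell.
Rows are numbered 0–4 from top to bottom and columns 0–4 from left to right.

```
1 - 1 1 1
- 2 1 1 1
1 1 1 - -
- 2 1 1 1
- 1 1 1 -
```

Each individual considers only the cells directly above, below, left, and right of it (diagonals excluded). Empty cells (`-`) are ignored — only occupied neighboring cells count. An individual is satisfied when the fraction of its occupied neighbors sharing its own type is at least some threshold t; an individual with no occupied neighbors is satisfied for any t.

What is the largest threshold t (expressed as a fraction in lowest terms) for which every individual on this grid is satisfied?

0/1

Row 0: (0,0)1 — no occupied neighbors · (0,2)1 2/2 · (0,3)1 3/3 · (0,4)1 2/2
Row 1: (1,1)2 0/2 · (1,2)1 3/4 · (1,3)1 3/3 · (1,4)1 2/2
Row 2: (2,0)1 1/1 · (2,1)1 2/4 · (2,2)1 3/3
Row 3: (3,1)2 0/3 · (3,2)1 3/4 · (3,3)1 3/3 · (3,4)1 1/1
Row 4: (4,1)1 1/2 · (4,2)1 3/3 · (4,3)1 2/2
The smallest same-type fraction is 0/2 at (1,1), which reduces to 0/1. Any threshold above that leaves this individual unsatisfied.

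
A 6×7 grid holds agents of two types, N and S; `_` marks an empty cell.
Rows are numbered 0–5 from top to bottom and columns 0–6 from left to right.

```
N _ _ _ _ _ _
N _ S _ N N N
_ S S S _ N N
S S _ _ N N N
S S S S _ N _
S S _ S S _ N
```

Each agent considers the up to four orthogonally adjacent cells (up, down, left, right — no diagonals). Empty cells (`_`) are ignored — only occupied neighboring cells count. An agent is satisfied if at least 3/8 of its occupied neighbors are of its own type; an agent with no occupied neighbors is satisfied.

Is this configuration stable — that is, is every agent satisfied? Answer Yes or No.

Yes

(0,0)N 1/1 ok
(1,0)N 1/1 ok
(1,2)S 1/1 ok
(1,4)N 1/1 ok
(1,5)N 3/3 ok
(1,6)N 2/2 ok
(2,1)S 2/2 ok
(2,2)S 3/3 ok
(2,3)S 1/1 ok
(2,5)N 3/3 ok
(2,6)N 3/3 ok
(3,0)S 2/2 ok
(3,1)S 3/3 ok
(3,4)N 1/1 ok
(3,5)N 4/4 ok
(3,6)N 2/2 ok
(4,0)S 3/3 ok
(4,1)S 4/4 ok
(4,2)S 2/2 ok
(4,3)S 2/2 ok
(4,5)N 1/1 ok
(5,0)S 2/2 ok
(5,1)S 2/2 ok
(5,3)S 2/2 ok
(5,4)S 1/1 ok
(5,6)N 0/0 ok
All meet the threshold, so the configuration is stable.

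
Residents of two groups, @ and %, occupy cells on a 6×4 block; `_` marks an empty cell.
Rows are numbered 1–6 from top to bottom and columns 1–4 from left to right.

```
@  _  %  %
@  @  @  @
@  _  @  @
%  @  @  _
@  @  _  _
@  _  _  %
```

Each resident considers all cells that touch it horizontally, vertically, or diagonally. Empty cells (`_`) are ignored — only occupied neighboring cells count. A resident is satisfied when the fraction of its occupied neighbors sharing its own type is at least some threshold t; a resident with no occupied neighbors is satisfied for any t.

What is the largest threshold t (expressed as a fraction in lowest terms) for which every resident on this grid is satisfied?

0/1

Row 1: (1,1)@ 2/2 · (1,3)% 1/4 · (1,4)% 1/3
Row 2: (2,1)@ 3/3 · (2,2)@ 5/6 · (2,3)@ 4/6 · (2,4)@ 3/5
Row 3: (3,1)@ 3/4 · (3,3)@ 6/6 · (3,4)@ 4/4
Row 4: (4,1)% 0/4 · (4,2)@ 5/6 · (4,3)@ 4/4
Row 5: (5,1)@ 3/4 · (5,2)@ 4/5
Row 6: (6,1)@ 2/2 · (6,4)% — no occupied neighbors
The smallest same-type fraction is 0/4 at (4,1), which reduces to 0/1. Any threshold above that leaves this resident unsatisfied.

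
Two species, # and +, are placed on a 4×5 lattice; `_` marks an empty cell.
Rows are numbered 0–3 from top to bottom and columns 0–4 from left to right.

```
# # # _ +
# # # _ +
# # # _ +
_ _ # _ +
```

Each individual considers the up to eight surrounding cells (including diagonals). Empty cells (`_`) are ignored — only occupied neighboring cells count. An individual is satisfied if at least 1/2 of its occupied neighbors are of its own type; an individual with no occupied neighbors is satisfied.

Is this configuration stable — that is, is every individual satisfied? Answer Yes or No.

Yes

Row 0: (0,0)# 3/3 satisfied · (0,1)# 5/5 satisfied · (0,2)# 3/3 satisfied · (0,4)+ 1/1 satisfied
Row 1: (1,0)# 5/5 satisfied · (1,1)# 8/8 satisfied · (1,2)# 5/5 satisfied · (1,4)+ 2/2 satisfied
Row 2: (2,0)# 3/3 satisfied · (2,1)# 6/6 satisfied · (2,2)# 4/4 satisfied · (2,4)+ 2/2 satisfied
Row 3: (3,2)# 2/2 satisfied · (3,4)+ 1/1 satisfied
All meet the threshold, so the configuration is stable.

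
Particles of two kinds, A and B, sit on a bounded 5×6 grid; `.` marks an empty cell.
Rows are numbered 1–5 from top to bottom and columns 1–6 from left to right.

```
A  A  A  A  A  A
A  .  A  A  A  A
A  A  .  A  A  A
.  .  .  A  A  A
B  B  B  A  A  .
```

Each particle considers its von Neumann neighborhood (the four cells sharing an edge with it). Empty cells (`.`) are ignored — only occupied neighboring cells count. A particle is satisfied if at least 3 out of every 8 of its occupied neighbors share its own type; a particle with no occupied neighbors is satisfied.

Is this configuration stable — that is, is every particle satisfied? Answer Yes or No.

(1,1)A 2/2 ✓
(1,2)A 2/2 ✓
(1,3)A 3/3 ✓
(1,4)A 3/3 ✓
(1,5)A 3/3 ✓
(1,6)A 2/2 ✓
(2,1)A 2/2 ✓
(2,3)A 2/2 ✓
(2,4)A 4/4 ✓
(2,5)A 4/4 ✓
(2,6)A 3/3 ✓
(3,1)A 2/2 ✓
(3,2)A 1/1 ✓
(3,4)A 3/3 ✓
(3,5)A 4/4 ✓
(3,6)A 3/3 ✓
(4,4)A 3/3 ✓
(4,5)A 4/4 ✓
(4,6)A 2/2 ✓
(5,1)B 1/1 ✓
(5,2)B 2/2 ✓
(5,3)B 1/2 ✓
(5,4)A 2/3 ✓
(5,5)A 2/2 ✓
All meet the threshold, so the configuration is stable.

Yes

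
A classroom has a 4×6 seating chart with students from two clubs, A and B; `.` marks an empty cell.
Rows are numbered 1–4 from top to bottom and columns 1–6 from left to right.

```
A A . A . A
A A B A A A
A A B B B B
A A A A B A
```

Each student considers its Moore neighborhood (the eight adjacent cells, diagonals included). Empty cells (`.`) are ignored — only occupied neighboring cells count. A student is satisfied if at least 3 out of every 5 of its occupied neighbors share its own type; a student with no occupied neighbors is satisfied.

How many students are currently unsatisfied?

Row 1: (1,1)A 3/3 ok · (1,2)A 3/4 ok · (1,4)A 2/3 ok · (1,6)A 2/2 ok
Row 2: (2,1)A 5/5 ok · (2,2)A 5/7 ok · (2,3)B 2/7 unhappy · (2,4)A 2/6 unhappy · (2,5)A 4/7 unhappy · (2,6)A 2/4 unhappy
Row 3: (3,1)A 5/5 ok · (3,2)A 6/8 ok · (3,3)B 2/8 unhappy · (3,4)B 4/8 unhappy · (3,5)B 3/8 unhappy · (3,6)B 2/5 unhappy
Row 4: (4,1)A 3/3 ok · (4,2)A 4/5 ok · (4,3)A 3/5 ok · (4,4)A 1/5 unhappy · (4,5)B 3/5 ok · (4,6)A 0/3 unhappy
Unsatisfied: (2,3), (2,4), (2,5), (2,6), (3,3), (3,4), (3,5), (3,6), (4,4), (4,6) — 10 in total.

10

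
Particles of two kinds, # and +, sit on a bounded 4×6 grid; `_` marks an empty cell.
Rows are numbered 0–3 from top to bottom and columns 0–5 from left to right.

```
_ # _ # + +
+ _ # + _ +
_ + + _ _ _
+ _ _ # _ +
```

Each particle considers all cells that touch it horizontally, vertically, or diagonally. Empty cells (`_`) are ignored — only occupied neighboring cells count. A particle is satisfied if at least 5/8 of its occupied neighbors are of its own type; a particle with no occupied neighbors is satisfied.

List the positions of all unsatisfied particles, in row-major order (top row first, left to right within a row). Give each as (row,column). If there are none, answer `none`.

Row 0: (0,1)# 1/2 ✗ · (0,3)# 1/3 ✗ · (0,4)+ 3/4 ✓ · (0,5)+ 2/2 ✓
Row 1: (1,0)+ 1/2 ✗ · (1,2)# 2/5 ✗ · (1,3)+ 2/4 ✗ · (1,5)+ 2/2 ✓
Row 2: (2,1)+ 3/4 ✓ · (2,2)+ 2/4 ✗
Row 3: (3,0)+ 1/1 ✓ · (3,3)# 0/1 ✗ · (3,5)+ 0/0 ✓

(0,1), (0,3), (1,0), (1,2), (1,3), (2,2), (3,3)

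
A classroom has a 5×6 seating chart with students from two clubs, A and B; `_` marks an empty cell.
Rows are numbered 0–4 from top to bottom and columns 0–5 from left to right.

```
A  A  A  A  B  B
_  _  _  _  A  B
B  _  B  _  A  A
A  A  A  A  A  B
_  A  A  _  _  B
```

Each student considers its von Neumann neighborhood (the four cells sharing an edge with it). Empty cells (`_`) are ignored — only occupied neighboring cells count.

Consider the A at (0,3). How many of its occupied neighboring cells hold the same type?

Occupied neighbors of (0,3): (0,2)=A, (0,4)=B.
Same type (A): 1 of 2.

1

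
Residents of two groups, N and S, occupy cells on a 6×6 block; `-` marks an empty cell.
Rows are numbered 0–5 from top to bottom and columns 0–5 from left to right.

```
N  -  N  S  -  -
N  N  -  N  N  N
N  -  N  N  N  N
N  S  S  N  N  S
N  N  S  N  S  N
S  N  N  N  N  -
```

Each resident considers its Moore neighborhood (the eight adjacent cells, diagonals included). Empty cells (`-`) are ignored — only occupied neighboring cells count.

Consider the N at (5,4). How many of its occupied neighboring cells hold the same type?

3

Occupied neighbors of (5,4): (4,3)=N, (4,4)=S, (4,5)=N, (5,3)=N.
Same type (N): 3 of 4.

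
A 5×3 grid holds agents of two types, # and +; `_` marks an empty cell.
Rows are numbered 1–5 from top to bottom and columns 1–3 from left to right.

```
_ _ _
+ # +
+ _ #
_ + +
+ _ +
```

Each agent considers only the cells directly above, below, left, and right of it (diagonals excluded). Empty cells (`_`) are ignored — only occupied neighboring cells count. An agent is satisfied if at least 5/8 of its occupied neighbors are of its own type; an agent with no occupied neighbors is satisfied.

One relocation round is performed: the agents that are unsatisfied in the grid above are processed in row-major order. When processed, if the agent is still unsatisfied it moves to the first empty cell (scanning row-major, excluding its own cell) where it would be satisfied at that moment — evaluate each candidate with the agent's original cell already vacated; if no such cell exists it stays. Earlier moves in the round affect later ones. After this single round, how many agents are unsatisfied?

1

Initially unsatisfied (in order): (2,1), (2,2), (2,3), (3,3).
  (2,1) → (1,1).
  (2,2): no empty cell satisfies it; stays.
  (2,3) → (1,3).
  (3,3): no empty cell satisfies it; stays.
Resulting grid:
+ _ +
_ # _
+ _ #
_ + +
+ _ +
Unsatisfied now: (3,3).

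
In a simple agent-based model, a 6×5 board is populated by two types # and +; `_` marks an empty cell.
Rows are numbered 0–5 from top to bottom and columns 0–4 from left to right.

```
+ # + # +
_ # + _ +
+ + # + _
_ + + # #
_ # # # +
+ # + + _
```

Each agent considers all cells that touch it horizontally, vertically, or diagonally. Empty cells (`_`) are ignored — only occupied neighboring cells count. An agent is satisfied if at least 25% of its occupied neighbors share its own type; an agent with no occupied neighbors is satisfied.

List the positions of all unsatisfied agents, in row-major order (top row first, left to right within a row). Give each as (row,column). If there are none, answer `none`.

(0,0), (0,3), (5,0), (5,2)

Row 0: (0,0)+ 0/2 not · (0,1)# 1/4 satisfied · (0,2)+ 1/4 satisfied · (0,3)# 0/4 not · (0,4)+ 1/2 satisfied
Row 1: (1,1)# 2/7 satisfied · (1,2)+ 3/7 satisfied · (1,4)+ 2/3 satisfied
Row 2: (2,0)+ 2/3 satisfied · (2,1)+ 4/6 satisfied · (2,2)# 2/7 satisfied · (2,3)+ 3/6 satisfied
Row 3: (3,1)+ 3/6 satisfied · (3,2)+ 3/8 satisfied · (3,3)# 4/7 satisfied · (3,4)# 2/4 satisfied
Row 4: (4,1)# 2/6 satisfied · (4,2)# 4/8 satisfied · (4,3)# 3/7 satisfied · (4,4)+ 1/4 satisfied
Row 5: (5,0)+ 0/2 not · (5,1)# 2/4 satisfied · (5,2)+ 1/5 not · (5,3)+ 2/4 satisfied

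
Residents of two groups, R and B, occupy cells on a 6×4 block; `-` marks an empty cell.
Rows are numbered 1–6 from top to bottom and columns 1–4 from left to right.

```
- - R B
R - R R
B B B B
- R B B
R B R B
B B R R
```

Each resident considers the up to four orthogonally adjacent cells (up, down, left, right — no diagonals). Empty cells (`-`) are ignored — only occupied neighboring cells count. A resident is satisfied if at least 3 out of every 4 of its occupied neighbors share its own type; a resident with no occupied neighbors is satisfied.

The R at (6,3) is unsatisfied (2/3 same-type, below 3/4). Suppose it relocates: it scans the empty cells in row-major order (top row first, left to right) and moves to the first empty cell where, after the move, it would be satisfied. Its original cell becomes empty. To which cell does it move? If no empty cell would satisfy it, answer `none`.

Vacating (6,3). Empty cells in order:
  (1,1): 1/1 same-type → satisfied — stop here.

(1,1)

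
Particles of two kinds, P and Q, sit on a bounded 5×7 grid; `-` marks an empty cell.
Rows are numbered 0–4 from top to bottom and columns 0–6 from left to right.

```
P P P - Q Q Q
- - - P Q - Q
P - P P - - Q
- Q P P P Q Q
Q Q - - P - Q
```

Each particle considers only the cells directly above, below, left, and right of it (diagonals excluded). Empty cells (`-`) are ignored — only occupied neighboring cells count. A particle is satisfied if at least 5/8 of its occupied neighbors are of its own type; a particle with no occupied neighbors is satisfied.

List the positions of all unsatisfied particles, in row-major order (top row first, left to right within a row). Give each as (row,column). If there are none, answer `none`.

(1,3), (1,4), (3,1), (3,5)

(0,0)P 1/1 ✓
(0,1)P 2/2 ✓
(0,2)P 1/1 ✓
(0,4)Q 2/2 ✓
(0,5)Q 2/2 ✓
(0,6)Q 2/2 ✓
(1,3)P 1/2 ✗
(1,4)Q 1/2 ✗
(1,6)Q 2/2 ✓
(2,0)P 0/0 ✓
(2,2)P 2/2 ✓
(2,3)P 3/3 ✓
(2,6)Q 2/2 ✓
(3,1)Q 1/2 ✗
(3,2)P 2/3 ✓
(3,3)P 3/3 ✓
(3,4)P 2/3 ✓
(3,5)Q 1/2 ✗
(3,6)Q 3/3 ✓
(4,0)Q 1/1 ✓
(4,1)Q 2/2 ✓
(4,4)P 1/1 ✓
(4,6)Q 1/1 ✓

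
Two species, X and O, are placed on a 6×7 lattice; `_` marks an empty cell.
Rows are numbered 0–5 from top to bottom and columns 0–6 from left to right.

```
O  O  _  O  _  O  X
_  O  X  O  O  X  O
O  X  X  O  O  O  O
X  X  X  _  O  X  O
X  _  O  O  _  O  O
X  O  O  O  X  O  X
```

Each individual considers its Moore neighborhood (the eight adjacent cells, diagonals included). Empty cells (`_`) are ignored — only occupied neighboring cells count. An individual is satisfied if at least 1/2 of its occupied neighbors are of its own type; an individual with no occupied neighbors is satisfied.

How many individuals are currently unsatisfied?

7

(0,0)O 2/2 satisfied
(0,1)O 2/3 satisfied
(0,3)O 2/3 satisfied
(0,5)O 2/4 satisfied
(0,6)X 1/3 not
(1,1)O 3/6 satisfied
(1,2)X 2/7 not
(1,3)O 4/6 satisfied
(1,4)O 6/7 satisfied
(1,5)X 1/7 not
(1,6)O 3/5 satisfied
(2,0)O 1/4 not
(2,1)X 5/7 satisfied
(2,2)X 4/7 satisfied
(2,3)O 4/7 satisfied
(2,4)O 5/7 satisfied
(2,5)O 6/8 satisfied
(2,6)O 3/5 satisfied
(3,0)X 3/4 satisfied
(3,1)X 5/7 satisfied
(3,2)X 3/6 satisfied
(3,4)O 5/6 satisfied
(3,5)X 0/7 not
(3,6)O 4/5 satisfied
(4,0)X 3/4 satisfied
(4,2)O 4/6 satisfied
(4,3)O 4/6 satisfied
(4,5)O 4/7 satisfied
(4,6)O 3/5 satisfied
(5,0)X 1/2 satisfied
(5,1)O 2/4 satisfied
(5,2)O 4/4 satisfied
(5,3)O 3/4 satisfied
(5,4)X 0/4 not
(5,5)O 2/4 satisfied
(5,6)X 0/3 not
Unsatisfied: (0,6), (1,2), (1,5), (2,0), (3,5), (5,4), (5,6) — 7 in total.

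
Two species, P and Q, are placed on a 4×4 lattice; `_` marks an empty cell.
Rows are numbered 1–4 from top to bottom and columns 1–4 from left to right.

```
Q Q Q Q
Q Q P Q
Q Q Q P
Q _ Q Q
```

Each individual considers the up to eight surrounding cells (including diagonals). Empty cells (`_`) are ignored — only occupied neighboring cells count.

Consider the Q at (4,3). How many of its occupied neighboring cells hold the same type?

Occupied neighbors of (4,3): (3,2)=Q, (3,3)=Q, (3,4)=P, (4,4)=Q.
Same type (Q): 3 of 4.

3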